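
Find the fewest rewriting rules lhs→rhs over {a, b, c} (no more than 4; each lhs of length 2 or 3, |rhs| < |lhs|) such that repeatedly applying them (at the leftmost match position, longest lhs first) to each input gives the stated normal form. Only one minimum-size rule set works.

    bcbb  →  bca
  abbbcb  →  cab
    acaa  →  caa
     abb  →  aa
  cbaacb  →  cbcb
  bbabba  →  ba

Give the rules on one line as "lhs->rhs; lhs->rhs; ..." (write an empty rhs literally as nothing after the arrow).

aaa->b; abc->ca; ac->c; bb->a

  | bcbb => bca
  | abbbcb => aabcb => acab => cab
  | acaa => caa
  | abb => aa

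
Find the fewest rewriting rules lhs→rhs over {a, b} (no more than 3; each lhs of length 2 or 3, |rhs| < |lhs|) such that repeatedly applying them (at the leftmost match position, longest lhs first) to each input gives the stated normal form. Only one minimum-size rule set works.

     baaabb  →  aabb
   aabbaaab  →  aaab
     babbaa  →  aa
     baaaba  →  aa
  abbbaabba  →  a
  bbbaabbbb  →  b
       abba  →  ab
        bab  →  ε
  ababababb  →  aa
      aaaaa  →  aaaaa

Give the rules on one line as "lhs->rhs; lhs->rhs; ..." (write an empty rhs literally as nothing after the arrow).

  | baaabb => aabb
  | aabbaaab => aabaab => aaab
  | babbaa => babaa => baaa => aa
  | baaaba => aaba => aa

ba->; bab->ba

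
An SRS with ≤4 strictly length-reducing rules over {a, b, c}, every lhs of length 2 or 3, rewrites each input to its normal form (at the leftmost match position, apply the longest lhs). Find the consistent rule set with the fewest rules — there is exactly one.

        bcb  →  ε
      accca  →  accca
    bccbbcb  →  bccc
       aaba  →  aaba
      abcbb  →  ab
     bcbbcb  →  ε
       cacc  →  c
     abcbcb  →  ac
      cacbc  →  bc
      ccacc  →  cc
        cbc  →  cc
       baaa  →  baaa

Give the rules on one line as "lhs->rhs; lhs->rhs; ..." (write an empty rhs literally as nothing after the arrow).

  | bcb => ε
  | accca
  | bccbbcb => bccbcb => bcccb => bccc
  | aaba

bcb->; cac->; cb->c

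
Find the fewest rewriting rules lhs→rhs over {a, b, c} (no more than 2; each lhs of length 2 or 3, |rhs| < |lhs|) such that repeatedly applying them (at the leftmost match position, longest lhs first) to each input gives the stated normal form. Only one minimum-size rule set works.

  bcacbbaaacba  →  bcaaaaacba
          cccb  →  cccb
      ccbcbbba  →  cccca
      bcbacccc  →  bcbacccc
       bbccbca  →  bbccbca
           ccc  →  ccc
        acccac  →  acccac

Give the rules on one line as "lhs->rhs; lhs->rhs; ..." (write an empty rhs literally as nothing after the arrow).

bab->cc; cbb->a

  | bcacbbaaacba => bcaaaaacba
  | cccb
  | ccbcbbba => ccbaba => cccca
  | bcbacccc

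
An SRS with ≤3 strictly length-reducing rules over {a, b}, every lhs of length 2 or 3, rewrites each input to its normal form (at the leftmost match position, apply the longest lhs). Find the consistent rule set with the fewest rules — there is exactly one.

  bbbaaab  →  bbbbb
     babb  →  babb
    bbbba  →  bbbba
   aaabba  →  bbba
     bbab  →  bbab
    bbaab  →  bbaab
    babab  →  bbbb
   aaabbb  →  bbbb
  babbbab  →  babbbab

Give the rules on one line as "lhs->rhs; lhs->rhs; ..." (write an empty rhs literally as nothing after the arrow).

aaa->b; aba->bb

  | bbbaaab => bbbbb
  | babb
  | bbbba
  | aaabba => bbba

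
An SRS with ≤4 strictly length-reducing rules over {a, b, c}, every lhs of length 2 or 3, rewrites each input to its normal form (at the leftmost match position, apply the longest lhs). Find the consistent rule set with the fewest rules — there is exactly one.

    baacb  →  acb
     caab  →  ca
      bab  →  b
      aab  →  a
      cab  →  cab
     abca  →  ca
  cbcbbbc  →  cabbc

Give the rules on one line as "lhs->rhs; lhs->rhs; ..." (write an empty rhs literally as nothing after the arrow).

  | baacb => acb
  | caab => ca
  | bab => b
  | aab => a

aab->a; abc->c; ba->; bcb->a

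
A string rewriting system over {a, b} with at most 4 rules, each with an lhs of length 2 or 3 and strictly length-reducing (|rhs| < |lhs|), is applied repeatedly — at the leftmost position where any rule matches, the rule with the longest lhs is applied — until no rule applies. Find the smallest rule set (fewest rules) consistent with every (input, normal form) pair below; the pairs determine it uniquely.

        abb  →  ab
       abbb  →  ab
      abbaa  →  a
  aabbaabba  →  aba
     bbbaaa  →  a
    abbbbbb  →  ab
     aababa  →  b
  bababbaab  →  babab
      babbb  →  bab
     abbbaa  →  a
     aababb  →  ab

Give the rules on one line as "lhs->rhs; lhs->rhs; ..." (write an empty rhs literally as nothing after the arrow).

aa->b; aab->a; baa->; bb->b

  | abb => ab
  | abbb => abb => ab
  | abbaa => abaa => a
  | aabbaabba => abaabba => abba => aba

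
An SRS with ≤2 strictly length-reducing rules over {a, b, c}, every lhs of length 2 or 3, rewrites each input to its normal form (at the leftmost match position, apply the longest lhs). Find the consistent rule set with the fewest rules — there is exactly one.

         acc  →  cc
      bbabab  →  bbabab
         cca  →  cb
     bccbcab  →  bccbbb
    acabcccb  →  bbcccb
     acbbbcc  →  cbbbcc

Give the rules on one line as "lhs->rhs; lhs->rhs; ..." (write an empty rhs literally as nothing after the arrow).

ac->c; ca->b

  | acc => cc
  | bbabab
  | cca => cb
  | bccbcab => bccbbb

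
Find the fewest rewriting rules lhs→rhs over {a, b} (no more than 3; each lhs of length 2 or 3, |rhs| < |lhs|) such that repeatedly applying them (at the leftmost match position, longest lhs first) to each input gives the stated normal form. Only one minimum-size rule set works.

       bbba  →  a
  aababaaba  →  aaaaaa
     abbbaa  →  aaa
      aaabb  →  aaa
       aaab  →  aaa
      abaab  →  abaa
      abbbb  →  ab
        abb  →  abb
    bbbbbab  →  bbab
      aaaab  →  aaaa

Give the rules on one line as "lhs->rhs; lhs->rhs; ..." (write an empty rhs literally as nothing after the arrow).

aab->aa; bbb->

  | bbba => a
  | aababaaba => aaabaaba => aaaaaba => aaaaaa
  | abbbaa => aaa
  | aaabb => aaab => aaa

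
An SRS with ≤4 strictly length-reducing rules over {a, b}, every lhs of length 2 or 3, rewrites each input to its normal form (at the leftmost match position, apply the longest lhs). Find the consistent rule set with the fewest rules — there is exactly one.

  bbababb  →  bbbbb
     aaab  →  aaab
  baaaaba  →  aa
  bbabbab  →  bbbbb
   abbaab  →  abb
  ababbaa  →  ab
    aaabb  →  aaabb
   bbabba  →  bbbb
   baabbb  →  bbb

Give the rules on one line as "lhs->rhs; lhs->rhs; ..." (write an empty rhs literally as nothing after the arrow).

  | bbababb => bbbabb => bbbbb
  | aaab
  | baaaaba => aaba => aa
  | bbabbab => bbbbab => bbbbb

aba->a; ba->b; baa->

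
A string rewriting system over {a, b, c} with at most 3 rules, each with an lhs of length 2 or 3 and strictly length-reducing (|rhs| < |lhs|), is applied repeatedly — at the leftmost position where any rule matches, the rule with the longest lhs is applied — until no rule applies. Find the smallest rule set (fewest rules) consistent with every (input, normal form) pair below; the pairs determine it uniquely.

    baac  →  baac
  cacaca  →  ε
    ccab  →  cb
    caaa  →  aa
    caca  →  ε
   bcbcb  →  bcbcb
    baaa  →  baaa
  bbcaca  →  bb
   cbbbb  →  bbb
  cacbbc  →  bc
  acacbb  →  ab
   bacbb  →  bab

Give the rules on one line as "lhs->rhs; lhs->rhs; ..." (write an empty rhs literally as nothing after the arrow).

  | baac
  | cacaca => caca => ca => ε
  | ccab => cb
  | caaa => aa

ca->; cbb->b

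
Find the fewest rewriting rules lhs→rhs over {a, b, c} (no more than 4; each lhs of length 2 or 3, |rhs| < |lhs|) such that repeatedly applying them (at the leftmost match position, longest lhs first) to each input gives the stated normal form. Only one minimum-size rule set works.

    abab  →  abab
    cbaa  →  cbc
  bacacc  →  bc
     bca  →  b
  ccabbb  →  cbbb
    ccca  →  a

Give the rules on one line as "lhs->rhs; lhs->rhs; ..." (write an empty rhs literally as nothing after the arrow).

aa->c; ca->; cc->a

  | abab
  | cbaa => cbc
  | bacacc => bacc => baa => bc
  | bca => b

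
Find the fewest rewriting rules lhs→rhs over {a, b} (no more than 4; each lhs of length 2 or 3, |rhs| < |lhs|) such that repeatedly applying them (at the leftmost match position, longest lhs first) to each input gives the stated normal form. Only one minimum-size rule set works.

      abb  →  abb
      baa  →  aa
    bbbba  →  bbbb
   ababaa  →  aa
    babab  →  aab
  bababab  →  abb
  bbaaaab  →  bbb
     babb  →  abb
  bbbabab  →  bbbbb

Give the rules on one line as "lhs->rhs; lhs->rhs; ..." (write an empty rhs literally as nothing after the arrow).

  | abb
  | baa => aa
  | bbbba => bbbb
  | ababaa => aabaa => aaaa => aba => aa

aaa->ab; ba->a; bba->bb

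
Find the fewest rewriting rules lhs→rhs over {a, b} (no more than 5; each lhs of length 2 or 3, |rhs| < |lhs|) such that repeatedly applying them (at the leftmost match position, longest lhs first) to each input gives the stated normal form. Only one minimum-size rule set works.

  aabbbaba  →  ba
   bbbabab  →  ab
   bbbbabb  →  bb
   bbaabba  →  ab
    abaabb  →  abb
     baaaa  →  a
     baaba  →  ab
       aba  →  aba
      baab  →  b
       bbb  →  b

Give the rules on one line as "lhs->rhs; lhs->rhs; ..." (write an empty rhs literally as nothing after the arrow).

aa->b; aaa->ab; bab->; bbb->aa

  | aabbbaba => bbbbaba => aababa => bbaba => ba
  | bbbabab => aaabab => abbab => ab
  | bbbbabb => aababb => bbabb => bb
  | bbaabba => bbbbba => aabba => bbba => aaa => ab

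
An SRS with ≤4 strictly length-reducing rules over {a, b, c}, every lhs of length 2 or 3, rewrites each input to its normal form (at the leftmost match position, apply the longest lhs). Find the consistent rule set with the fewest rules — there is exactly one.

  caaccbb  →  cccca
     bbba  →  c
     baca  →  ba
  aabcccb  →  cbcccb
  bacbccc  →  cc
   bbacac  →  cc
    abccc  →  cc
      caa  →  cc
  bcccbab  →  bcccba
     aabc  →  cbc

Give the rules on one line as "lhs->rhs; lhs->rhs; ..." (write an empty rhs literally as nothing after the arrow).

  | caaccbb => ccccbb => cccca
  | bbba => aba => aa => c
  | baca => ba
  | aabcccb => cbcccb

aa->c; ab->a; ac->; bb->a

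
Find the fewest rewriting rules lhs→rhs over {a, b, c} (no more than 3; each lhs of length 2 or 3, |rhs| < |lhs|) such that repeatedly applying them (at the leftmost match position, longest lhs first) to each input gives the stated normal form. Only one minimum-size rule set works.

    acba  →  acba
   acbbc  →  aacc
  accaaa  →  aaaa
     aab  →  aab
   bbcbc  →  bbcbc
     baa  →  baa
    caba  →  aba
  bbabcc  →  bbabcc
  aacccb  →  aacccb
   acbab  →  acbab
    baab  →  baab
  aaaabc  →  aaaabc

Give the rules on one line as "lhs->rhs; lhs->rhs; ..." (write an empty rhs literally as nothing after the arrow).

  | acba
  | acbbc => aacc
  | accaaa => acaaa => aaaa
  | aab

ca->a; cbb->ac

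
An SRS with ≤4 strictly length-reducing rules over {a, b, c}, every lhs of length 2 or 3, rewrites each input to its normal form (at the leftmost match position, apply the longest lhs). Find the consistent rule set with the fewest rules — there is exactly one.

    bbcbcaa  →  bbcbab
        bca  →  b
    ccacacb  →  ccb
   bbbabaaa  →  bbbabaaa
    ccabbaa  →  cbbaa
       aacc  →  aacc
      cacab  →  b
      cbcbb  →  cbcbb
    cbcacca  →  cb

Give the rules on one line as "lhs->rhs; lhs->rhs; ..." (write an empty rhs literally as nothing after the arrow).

  | bbcbcaa => bbcbab
  | bca => b
  | ccacacb => ccacb => ccb
  | bbbabaaa

bcc->bc; ca->; caa->ab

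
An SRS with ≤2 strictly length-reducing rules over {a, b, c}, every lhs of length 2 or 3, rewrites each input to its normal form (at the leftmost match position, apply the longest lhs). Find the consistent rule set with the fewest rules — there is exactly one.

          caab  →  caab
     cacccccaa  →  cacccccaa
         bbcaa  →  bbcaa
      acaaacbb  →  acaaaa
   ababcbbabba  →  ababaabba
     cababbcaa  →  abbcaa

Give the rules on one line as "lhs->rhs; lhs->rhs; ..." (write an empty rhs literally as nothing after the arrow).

  | caab
  | cacccccaa
  | bbcaa
  | acaaacbb => acaaaa

cab->; cbb->a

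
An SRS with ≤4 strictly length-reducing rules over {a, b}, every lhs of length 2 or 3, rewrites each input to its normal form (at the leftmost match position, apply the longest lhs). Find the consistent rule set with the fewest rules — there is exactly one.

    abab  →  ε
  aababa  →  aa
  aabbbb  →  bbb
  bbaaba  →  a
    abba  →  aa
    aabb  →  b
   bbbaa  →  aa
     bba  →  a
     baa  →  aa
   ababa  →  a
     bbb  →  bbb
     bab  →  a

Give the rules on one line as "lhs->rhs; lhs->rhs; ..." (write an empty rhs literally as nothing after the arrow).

  | abab => aab => ε
  | aababa => aba => aa
  | aabbbb => bbb
  | bbaaba => baaba => aaba => a

aab->; ab->a; ba->a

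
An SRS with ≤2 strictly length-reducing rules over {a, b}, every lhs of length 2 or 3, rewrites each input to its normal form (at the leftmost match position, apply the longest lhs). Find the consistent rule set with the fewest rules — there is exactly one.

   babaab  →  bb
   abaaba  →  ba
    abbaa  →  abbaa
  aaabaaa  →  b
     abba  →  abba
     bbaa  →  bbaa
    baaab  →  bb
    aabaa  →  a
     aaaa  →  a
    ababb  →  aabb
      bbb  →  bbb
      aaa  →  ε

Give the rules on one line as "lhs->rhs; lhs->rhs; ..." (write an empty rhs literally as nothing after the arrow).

aaa->; aba->aa

  | babaab => baaab => bb
  | abaaba => aaaba => ba
  | abbaa
  | aaabaaa => baaa => b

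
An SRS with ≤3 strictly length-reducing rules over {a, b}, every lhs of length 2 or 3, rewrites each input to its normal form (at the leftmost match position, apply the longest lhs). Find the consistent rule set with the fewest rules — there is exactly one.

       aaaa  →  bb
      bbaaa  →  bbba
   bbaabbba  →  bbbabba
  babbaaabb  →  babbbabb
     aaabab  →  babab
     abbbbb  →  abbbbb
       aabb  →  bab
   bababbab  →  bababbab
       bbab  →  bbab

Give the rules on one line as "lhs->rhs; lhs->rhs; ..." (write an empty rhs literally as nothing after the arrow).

  | aaaa => baa => bb
  | bbaaa => bbba
  | bbaabbba => bbbabba
  | babbaaabb => babbbabb

aa->b; aab->ba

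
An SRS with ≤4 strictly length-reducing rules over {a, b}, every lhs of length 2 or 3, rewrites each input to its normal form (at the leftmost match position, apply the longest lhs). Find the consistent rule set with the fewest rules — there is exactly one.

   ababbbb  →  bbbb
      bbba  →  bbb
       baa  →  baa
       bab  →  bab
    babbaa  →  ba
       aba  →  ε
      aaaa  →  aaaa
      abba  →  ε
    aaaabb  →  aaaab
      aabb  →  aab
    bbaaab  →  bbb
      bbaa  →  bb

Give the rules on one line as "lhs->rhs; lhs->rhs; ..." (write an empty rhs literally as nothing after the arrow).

aba->; abb->ab; bba->bb

  | ababbbb => bbbb
  | bbba => bbb
  | baa
  | bab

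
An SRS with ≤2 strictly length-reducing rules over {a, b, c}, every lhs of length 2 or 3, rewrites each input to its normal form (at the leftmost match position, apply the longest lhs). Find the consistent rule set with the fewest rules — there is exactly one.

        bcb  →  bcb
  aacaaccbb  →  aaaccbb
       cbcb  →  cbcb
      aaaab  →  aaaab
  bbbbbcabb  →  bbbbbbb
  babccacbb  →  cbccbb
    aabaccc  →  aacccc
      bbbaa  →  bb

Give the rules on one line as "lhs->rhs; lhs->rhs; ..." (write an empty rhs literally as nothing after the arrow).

  | bcb
  | aacaaccbb => aaaccbb
  | cbcb
  | aaaab

ba->c; ca->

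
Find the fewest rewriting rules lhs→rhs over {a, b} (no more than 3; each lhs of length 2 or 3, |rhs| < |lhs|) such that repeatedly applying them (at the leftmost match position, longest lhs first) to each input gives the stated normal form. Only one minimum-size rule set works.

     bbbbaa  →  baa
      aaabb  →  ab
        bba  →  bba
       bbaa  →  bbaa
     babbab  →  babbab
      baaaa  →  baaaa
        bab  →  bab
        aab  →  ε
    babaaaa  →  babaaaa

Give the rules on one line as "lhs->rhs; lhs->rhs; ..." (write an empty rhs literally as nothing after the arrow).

  | bbbbaa => baa
  | aaabb => ab
  | bba
  | bbaa

aab->; bbb->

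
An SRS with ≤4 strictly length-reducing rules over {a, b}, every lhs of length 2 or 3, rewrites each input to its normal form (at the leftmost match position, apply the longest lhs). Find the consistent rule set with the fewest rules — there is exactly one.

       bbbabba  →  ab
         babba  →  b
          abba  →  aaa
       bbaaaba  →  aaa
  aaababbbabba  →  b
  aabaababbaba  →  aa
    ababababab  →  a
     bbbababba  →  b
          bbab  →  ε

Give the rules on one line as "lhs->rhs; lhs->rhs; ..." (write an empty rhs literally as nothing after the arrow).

  | bbbabba => ababba => aba => ab
  | babba => ba => b
  | abba => aaa
  | bbaaaba => aaaaba => aaa

aab->; ba->b; bab->; bb->a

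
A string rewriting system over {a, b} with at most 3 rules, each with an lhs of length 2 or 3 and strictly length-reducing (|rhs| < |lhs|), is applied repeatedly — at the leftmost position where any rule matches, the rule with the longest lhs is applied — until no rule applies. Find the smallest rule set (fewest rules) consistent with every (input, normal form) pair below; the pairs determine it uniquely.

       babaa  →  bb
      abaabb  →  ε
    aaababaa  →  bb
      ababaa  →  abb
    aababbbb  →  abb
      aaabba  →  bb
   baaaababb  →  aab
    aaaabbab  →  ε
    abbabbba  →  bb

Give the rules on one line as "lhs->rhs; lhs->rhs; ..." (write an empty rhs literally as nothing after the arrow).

  | babaa => bbaa => bba => bb
  | abaabb => ababb => abbb => aaa => ε
  | aaababaa => babaa => bbaa => bba => bb
  | ababaa => abbaa => abba => abb

aaa->; ba->b; bbb->aa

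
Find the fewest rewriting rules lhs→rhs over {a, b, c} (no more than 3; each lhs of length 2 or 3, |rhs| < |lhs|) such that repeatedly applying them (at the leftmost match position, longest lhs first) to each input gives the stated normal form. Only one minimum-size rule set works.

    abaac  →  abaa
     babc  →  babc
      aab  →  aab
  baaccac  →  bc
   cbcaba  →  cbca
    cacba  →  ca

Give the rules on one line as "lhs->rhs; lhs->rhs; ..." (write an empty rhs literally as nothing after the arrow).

  | abaac => abaa
  | babc
  | aab
  | baaccac => baacac => baaac => bc

aaa->; ac->a; cab->c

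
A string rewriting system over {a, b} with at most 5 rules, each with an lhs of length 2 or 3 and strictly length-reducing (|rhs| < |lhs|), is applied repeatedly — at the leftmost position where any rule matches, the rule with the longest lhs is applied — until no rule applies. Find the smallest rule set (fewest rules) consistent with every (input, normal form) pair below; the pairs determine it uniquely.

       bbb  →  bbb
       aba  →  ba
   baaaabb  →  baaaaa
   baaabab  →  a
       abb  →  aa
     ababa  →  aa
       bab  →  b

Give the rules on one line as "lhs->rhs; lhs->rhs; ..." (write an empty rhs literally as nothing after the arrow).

  | bbb
  | aba => ba
  | baaaabb => baaaaa
  | baaabab => baabab => babab => bbab => aab => a

ab->; aba->ba; abb->aa; bba->aa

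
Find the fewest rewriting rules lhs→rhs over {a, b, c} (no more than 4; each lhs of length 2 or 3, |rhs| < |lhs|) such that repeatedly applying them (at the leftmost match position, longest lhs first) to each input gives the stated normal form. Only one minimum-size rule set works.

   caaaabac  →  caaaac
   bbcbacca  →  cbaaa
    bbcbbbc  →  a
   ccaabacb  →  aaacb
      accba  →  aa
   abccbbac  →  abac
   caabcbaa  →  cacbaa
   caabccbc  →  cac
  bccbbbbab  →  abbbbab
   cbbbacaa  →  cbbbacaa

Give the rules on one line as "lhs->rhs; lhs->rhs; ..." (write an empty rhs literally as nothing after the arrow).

  | caaaabac => caaaac
  | bbcbacca => bcbacca => cbacca => cbaaa
  | bbcbbbc => bcbbbc => cbbbc => cbbc => cbc => cc => a
  | ccaabacb => aaabacb => aaacb

aab->a; bc->c; cc->a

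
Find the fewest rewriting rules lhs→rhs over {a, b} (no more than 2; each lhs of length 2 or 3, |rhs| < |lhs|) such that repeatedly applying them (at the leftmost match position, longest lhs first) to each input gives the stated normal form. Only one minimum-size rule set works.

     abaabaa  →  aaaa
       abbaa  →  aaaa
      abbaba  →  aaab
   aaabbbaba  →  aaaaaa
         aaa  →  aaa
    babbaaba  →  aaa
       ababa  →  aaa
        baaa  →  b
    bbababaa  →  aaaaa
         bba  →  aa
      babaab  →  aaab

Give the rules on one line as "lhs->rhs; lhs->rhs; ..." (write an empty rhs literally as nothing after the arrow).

  | abaabaa => ababaa => abbaa => aaaa
  | abbaa => aaaa
  | abbaba => aaaba => aaab
  | aaabbbaba => aaaababa => aaaabba => aaaaaa

ba->b; bb->a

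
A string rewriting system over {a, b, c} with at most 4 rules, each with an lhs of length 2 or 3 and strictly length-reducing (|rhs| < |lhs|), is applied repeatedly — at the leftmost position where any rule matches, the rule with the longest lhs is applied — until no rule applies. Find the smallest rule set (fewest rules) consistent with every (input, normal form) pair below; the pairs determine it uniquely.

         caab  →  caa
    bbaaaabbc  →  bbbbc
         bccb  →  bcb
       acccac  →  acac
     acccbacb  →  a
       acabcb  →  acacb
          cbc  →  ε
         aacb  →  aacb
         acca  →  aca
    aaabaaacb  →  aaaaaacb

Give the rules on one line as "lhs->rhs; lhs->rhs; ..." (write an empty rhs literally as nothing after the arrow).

  | caab => caa
  | bbaaaabbc => bbaaabbc => bbaabbc => bbabbc => bbbbc
  | bccb => bcb
  | acccac => accac => acac

ab->a; ba->b; cbc->; cc->c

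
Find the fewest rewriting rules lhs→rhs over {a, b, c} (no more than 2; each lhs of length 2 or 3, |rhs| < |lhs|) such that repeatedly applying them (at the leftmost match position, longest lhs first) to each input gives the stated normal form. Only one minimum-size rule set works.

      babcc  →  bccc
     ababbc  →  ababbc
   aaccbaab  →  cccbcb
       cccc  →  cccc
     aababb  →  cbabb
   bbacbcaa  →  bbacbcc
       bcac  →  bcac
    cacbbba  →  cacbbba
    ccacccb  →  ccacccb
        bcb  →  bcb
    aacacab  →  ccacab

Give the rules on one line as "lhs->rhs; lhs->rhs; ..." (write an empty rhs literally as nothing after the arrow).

aa->c; abc->cc

  | babcc => bccc
  | ababbc
  | aaccbaab => cccbaab => cccbcb
  | cccc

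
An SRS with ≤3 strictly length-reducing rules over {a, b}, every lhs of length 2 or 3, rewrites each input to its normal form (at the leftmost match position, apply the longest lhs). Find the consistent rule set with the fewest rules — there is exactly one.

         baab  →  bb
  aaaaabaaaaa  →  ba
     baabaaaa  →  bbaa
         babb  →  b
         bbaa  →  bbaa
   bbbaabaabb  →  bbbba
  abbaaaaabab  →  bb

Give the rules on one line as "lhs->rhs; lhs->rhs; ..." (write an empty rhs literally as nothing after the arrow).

  | baab => bab => bb
  | aaaaabaaaaa => aaabaaaaa => abaaaaa => baaaaa => baaa => ba
  | baabaaaa => babaaaa => bbaaaa => bbaa
  | babb => b

aaa->a; ab->b; abb->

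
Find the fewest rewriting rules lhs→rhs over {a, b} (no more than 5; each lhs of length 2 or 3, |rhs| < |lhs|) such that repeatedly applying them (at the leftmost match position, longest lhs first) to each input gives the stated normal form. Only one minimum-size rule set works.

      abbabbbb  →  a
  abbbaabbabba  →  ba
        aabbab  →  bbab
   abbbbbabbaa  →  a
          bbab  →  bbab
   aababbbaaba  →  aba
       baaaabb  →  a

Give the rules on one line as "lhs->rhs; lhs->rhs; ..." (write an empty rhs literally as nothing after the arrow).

aa->; abb->a; baa->a; bbb->ab

  | abbabbbb => aabbbb => bbbb => abb => a
  | abbbaabbabba => abaabbabba => aabbabba => bbabba => bbaa => ba
  | aabbab => bbab
  | abbbbbabbaa => abbbabbaa => ababbaa => abaaa => aaa => a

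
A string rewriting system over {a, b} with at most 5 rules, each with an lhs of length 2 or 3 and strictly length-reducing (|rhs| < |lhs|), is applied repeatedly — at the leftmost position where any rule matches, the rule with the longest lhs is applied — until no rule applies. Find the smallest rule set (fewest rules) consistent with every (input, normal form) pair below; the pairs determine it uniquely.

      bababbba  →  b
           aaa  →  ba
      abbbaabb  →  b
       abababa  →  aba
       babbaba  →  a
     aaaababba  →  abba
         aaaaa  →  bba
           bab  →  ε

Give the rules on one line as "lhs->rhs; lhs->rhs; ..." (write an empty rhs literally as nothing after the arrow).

  | bababbba => abbba => aa => b
  | aaa => ba
  | abbbaabb => aaabb => babb => b
  | abababa => aaba => aba

aa->b; aab->ab; bab->; bbb->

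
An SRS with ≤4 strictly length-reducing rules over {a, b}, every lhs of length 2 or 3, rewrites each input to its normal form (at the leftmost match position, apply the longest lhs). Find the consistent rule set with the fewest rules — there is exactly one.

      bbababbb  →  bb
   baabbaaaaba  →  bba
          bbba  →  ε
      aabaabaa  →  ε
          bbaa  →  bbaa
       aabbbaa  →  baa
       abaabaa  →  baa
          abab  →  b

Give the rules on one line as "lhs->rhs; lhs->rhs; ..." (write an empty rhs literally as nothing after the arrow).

ab->; aba->ab; bbb->ab

  | bbababbb => bbabbbb => bbbbb => abbb => bb
  | baabbaaaaba => babaaaaba => babaaaba => babaaba => bababa => babba => bba
  | bbba => aba => ab => ε
  | aabaabaa => aababaa => aabbaa => abaa => aba => ab => ε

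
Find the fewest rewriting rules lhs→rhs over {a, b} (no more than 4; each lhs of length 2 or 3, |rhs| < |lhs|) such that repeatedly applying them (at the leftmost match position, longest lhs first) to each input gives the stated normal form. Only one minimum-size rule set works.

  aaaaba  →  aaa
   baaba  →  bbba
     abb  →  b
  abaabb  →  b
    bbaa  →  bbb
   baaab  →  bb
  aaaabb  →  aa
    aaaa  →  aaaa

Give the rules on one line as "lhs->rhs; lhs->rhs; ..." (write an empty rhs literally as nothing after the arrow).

ab->; aba->; baa->bb

  | aaaaba => aaa
  | baaba => bbba
  | abb => b
  | abaabb => abb => b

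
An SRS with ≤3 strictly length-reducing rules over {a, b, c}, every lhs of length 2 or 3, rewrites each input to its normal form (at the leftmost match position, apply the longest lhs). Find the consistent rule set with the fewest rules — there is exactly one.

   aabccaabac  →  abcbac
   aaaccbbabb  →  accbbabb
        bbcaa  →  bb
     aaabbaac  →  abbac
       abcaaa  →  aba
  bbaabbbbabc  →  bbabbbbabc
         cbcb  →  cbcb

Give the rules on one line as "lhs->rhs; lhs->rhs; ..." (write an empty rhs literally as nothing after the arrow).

aa->a; caa->

  | aabccaabac => abccaabac => abcbac
  | aaaccbbabb => aaccbbabb => accbbabb
  | bbcaa => bb
  | aaabbaac => aabbaac => abbaac => abbac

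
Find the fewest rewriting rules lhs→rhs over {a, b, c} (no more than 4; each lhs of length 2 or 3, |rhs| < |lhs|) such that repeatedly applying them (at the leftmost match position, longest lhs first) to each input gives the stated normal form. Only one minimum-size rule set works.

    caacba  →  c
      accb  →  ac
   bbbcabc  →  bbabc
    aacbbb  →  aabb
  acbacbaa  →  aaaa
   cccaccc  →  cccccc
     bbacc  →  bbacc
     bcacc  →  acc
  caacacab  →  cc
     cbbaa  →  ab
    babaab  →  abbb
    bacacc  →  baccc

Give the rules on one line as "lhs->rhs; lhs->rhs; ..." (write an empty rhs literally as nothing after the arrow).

baa->ab; bca->a; ca->c; cb->

  | caacba => cacba => ccba => ca => c
  | accb => ac
  | bbbcabc => bbabc
  | aacbbb => aabb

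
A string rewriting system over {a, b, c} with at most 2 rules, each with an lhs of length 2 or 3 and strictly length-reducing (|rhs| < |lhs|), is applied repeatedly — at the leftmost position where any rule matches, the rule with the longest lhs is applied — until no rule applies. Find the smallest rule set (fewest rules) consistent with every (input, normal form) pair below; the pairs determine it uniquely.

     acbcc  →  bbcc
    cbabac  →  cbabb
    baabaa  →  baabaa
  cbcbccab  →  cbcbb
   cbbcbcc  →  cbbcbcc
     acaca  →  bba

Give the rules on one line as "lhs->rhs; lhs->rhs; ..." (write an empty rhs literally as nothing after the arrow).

ac->b; cca->

  | acbcc => bbcc
  | cbabac => cbabb
  | baabaa
  | cbcbccab => cbcbb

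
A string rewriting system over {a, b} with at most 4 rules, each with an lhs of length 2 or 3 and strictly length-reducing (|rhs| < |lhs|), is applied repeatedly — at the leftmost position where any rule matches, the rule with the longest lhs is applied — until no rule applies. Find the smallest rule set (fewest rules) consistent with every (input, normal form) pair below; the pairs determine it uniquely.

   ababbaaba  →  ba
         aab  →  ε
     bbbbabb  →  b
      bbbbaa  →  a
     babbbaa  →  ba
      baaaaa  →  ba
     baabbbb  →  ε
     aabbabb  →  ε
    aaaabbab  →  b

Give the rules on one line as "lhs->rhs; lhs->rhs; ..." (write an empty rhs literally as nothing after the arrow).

aa->a; ab->; bb->

  | ababbaaba => abbaaba => baaba => baba => ba
  | aab => ab => ε
  | bbbbabb => bbabb => abb => b
  | bbbbaa => bbaa => aa => a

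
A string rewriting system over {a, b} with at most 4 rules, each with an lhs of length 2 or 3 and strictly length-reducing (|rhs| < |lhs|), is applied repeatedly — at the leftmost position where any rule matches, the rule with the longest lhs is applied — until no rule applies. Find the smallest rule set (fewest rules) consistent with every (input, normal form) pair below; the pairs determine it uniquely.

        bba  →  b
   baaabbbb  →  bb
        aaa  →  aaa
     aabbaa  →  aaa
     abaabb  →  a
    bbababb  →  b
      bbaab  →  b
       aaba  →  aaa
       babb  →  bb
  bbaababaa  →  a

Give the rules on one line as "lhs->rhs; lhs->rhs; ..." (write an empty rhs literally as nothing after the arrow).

ab->; aba->aa; ba->; bbb->b

  | bba => b
  | baaabbbb => aabbbb => abbb => bb
  | aaa
  | aabbaa => abaa => aaa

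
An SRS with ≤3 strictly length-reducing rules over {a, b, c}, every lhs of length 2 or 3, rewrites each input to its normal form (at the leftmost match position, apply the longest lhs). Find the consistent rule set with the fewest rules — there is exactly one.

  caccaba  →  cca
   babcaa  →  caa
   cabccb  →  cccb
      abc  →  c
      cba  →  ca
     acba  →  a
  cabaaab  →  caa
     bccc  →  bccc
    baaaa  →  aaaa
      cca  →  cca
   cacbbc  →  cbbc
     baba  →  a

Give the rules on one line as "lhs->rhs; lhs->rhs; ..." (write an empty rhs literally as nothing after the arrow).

ab->; ac->; ba->a

  | caccaba => ccaba => cca
  | babcaa => abcaa => caa
  | cabccb => cccb
  | abc => c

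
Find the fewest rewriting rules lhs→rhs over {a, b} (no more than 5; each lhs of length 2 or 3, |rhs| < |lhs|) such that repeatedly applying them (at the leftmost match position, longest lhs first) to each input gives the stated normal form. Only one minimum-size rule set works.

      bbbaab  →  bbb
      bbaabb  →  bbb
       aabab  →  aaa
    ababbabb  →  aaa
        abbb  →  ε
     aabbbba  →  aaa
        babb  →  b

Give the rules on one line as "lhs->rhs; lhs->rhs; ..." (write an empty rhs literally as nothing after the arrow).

  | bbbaab => bbb
  | bbaabb => bbb
  | aabab => aaab => aaa
  | ababbabb => aabbabb => abaabb => aaabb => aaba => aaa

ab->a; abb->ba; baa->; bab->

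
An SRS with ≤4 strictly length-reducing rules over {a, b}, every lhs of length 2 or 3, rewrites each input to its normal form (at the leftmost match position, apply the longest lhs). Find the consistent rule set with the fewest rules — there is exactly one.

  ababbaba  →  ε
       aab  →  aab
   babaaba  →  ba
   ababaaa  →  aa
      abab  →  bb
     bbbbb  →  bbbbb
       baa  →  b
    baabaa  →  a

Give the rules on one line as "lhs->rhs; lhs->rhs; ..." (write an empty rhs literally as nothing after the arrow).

  | ababbaba => bbbaba => bba => ε
  | aab
  | babaaba => bbaba => ba
  | ababaaa => bbaaa => aa

aba->b; baa->b; bba->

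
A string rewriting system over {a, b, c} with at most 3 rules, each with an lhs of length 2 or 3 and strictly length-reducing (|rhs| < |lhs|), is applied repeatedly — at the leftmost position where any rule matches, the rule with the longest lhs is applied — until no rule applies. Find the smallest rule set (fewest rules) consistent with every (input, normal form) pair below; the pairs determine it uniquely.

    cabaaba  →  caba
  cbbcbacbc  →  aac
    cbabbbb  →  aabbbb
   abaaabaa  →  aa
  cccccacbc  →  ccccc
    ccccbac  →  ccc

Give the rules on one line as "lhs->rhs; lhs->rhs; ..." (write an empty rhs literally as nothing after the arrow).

baa->; caa->; cb->a

  | cabaaba => caba
  | cbbcbacbc => abcbacbc => abaacbc => acbc => aac
  | cbabbbb => aabbbb
  | abaaabaa => aabaa => aa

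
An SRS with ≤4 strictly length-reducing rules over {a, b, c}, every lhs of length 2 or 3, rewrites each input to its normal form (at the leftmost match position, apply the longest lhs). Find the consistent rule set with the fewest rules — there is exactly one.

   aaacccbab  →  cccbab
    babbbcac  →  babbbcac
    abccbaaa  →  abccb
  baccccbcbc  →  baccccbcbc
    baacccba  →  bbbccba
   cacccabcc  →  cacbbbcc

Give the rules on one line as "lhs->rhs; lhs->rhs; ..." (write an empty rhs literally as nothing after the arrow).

  | aaacccbab => cccbab
  | babbbcac
  | abccbaaa => abccb
  | baccccbcbc

aaa->; aac->bb; cca->bb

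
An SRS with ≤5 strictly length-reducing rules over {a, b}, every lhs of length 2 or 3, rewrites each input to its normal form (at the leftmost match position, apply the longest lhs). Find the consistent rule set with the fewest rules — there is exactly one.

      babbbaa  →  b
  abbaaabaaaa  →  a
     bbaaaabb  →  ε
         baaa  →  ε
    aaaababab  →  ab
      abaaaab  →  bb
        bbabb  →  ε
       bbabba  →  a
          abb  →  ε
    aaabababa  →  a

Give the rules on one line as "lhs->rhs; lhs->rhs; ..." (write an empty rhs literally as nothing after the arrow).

  | babbbaa => abbbaa => baa => aa => b
  | abbaaabaaaa => aaabaaaa => baaaa => aaaa => a
  | bbaaaabb => baaaabb => aaaabb => abb => ε
  | baaa => aaa => ε

aa->b; aaa->; abb->; ba->a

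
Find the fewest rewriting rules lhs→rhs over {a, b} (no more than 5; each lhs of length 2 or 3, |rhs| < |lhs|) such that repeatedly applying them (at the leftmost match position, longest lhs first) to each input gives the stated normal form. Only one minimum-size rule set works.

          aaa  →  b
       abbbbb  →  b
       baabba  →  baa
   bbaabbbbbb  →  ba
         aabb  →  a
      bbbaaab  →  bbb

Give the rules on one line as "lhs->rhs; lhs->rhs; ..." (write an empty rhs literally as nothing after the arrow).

  | aaa => b
  | abbbbb => babbb => bbab => bab => b
  | baabba => babaa => baa
  | bbaabbbbbb => baabbbbbb => bababbbb => babbbb => bbabb => babb => bba => ba

aaa->b; ab->; abb->ba; bba->ba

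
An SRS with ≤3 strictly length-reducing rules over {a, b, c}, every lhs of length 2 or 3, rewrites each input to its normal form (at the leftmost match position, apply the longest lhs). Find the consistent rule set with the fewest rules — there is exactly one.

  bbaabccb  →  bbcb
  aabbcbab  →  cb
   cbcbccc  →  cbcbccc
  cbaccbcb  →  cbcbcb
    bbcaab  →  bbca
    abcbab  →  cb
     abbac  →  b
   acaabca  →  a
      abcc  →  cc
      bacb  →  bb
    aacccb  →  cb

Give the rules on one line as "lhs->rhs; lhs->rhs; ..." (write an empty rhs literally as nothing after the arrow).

  | bbaabccb => bbaccb => bbcb
  | aabbcbab => abcbab => cbab => cb
  | cbcbccc
  | cbaccbcb => cbcbcb

ab->; ac->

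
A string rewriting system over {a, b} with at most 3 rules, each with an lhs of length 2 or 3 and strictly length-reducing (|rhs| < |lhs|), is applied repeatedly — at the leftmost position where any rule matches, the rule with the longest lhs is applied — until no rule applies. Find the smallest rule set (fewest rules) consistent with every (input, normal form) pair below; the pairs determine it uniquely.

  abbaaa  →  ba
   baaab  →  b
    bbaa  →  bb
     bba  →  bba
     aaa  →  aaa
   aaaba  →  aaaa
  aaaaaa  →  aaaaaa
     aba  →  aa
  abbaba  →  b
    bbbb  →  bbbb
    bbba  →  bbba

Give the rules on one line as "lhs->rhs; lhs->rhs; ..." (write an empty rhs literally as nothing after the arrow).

ab->; aba->aa; baa->b

  | abbaaa => baaa => ba
  | baaab => bab => b
  | bbaa => bb
  | bba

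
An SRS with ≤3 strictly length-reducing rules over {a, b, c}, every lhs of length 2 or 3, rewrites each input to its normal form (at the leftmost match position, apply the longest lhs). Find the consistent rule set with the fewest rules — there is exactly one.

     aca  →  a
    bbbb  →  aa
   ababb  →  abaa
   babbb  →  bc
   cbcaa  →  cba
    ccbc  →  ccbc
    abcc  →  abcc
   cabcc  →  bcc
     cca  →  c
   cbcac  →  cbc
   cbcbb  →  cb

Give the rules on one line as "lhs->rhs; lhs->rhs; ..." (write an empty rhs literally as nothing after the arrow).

  | aca => a
  | bbbb => abb => aa
  | ababb => abaa
  | babbb => baab => bc

aab->c; bb->a; ca->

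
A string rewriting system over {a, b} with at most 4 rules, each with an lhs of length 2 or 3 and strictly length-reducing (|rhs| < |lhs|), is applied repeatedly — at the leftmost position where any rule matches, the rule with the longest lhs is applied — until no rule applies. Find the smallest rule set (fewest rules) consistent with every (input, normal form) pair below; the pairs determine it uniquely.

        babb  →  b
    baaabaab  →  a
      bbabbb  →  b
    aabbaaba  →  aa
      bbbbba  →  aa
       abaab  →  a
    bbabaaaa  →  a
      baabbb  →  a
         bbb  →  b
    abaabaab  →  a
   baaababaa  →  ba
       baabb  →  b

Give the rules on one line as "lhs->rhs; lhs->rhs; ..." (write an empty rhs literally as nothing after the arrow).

aaa->b; ab->b; aba->aa; bb->a

  | babb => bbb => ab => b
  | baaabaab => bbbaab => abaab => aaab => bb => a
  | bbabbb => aabbb => abbb => bbb => ab => b
  | aabbaaba => abbaaba => bbaaba => aaaba => bba => aa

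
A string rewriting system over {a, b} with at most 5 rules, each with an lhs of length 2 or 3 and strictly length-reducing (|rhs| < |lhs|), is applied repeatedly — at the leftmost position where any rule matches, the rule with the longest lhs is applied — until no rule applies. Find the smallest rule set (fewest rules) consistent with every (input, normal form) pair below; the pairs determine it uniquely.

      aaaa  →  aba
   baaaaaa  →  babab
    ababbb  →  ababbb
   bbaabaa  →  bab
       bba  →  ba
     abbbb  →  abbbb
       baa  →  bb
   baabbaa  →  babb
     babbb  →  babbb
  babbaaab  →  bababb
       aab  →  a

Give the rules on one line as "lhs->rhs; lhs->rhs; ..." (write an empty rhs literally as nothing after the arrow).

  | aaaa => aba
  | baaaaaa => babaaa => babab
  | ababbb
  | bbaabaa => baabaa => baaa => bab

aa->b; aaa->ab; aab->a; bba->ba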